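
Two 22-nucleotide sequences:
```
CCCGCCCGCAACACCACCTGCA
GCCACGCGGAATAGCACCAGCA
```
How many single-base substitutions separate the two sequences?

Comparing position by position, 7 positions differ: 1 (C/G), 4 (G/A), 6 (C/G), 9 (C/G), 12 (C/T), 14 (C/G), 19 (T/A).

7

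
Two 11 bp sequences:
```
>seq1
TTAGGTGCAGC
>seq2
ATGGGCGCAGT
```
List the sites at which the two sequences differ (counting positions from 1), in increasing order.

1, 3, 6, 11

Differences at site 1 (T→A), site 3 (A→G), site 6 (T→C), site 11 (C→T).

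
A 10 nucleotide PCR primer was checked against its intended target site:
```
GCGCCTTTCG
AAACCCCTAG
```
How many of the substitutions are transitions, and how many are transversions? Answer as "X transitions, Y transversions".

Transitions (purine↔purine or pyrimidine↔pyrimidine): 1 G→A, 3 G→A, 6 T→C, 7 T→C.
Transversions (purine↔pyrimidine): 2 C→A, 9 C→A.

4 transitions, 2 transversions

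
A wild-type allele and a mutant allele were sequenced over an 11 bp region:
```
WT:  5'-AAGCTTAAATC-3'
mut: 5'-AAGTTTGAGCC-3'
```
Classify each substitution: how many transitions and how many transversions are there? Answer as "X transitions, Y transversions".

4 transitions, 0 transversions

Transitions (purine↔purine or pyrimidine↔pyrimidine): 4 C→T, 7 A→G, 9 A→G, 10 T→C.
Transversions (purine↔pyrimidine): none.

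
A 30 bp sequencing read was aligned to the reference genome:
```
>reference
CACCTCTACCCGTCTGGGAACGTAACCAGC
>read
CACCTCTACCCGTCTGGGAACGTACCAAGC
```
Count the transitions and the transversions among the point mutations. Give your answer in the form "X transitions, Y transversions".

0 transitions, 2 transversions

Mismatches (1-based):
site 25: A→C (purine→pyrimidine, transversion)
site 27: C→A (pyrimidine→purine, transversion)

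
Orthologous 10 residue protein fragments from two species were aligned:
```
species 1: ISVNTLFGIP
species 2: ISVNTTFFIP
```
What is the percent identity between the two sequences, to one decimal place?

Mismatches at positions 6, 8 (1-based): 2 of 10.
Identical positions: 8/10 = 80% → 80.0%.

80.0%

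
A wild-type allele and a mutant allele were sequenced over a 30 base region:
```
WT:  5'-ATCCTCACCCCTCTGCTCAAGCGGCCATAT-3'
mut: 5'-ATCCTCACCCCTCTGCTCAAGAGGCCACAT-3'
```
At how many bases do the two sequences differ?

Mismatches (1-based): base 22: C→A; base 28: T→C.

2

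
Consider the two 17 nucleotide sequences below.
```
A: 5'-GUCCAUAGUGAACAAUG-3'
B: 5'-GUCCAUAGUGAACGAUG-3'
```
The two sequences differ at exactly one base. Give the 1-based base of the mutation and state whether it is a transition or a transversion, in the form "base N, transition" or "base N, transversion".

base 14, transition

The sequences differ only at base 14: A→G (purine→purine), a transition.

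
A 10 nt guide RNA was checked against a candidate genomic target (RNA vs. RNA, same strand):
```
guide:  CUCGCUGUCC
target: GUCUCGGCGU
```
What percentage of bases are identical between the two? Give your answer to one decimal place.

40.0%

6 positions differ (1, 4, 6, 8, 9, 10), so 4 of 10 match: 4/10 = 40%.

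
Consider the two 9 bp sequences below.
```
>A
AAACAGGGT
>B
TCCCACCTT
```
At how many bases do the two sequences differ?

The sequences differ at bases 1, 2, 3, 6, 7, 8 (1-based) — 6 in total.

6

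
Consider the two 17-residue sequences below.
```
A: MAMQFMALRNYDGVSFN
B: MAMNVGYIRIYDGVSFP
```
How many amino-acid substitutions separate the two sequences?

7

Comparing position by position, 7 positions differ: 4 (Q/N), 5 (F/V), 6 (M/G), 7 (A/Y), 8 (L/I), 10 (N/I), 17 (N/P).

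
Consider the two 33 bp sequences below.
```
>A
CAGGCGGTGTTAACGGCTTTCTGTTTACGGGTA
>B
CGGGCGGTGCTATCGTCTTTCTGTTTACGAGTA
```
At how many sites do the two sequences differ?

5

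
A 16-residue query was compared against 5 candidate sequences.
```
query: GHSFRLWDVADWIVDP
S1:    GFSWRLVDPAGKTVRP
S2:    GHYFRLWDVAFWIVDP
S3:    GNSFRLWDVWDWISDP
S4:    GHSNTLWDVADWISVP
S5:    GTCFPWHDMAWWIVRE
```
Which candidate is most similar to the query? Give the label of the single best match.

S1 differs at 8 positions; S2 differs at 2 positions; S3 differs at 3 positions; S4 differs at 4 positions; S5 differs at 9 positions. The closest is S2.

S2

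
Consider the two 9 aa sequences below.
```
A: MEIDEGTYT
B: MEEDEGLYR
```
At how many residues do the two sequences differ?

3

Comparing position by position, 3 residues differ: 3 (I/E), 7 (T/L), 9 (T/R).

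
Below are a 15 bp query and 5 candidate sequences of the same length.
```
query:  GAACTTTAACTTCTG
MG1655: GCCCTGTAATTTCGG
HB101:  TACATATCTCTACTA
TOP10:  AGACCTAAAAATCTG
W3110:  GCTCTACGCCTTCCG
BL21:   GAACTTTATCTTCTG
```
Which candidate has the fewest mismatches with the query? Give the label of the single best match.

Hamming distances to query — MG1655: 5; HB101: 8; TOP10: 6; W3110: 7; BL21: 1.
Smallest is BL21 with 1 mismatch.

BL21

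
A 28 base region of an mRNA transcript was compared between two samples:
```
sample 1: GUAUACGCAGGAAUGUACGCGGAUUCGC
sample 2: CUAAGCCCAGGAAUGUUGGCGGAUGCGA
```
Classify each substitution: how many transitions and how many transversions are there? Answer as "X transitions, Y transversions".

1 transition, 7 transversions

Transitions (purine↔purine or pyrimidine↔pyrimidine): 5 A→G.
Transversions (purine↔pyrimidine): 1 G→C, 4 U→A, 7 G→C, 17 A→U, 18 C→G, 25 U→G, 28 C→A.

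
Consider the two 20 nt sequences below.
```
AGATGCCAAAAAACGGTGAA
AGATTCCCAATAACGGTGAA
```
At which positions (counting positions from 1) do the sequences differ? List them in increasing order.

5, 8, 11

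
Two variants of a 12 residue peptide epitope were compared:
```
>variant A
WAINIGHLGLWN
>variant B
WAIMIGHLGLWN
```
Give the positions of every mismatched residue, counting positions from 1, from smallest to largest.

4

Scanning 1-based: 4: N/M.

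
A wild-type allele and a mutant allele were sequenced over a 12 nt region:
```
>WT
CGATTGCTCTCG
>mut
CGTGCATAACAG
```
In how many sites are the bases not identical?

The sequences differ at sites 3, 4, 5, 6, 7, 8, 9, 10, 11 (1-based) — 9 in total.

9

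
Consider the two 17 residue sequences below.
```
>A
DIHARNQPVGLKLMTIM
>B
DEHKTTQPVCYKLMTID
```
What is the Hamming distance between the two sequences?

7

Comparing position by position, 7 residues differ: 2 (I/E), 4 (A/K), 5 (R/T), 6 (N/T), 10 (G/C), 11 (L/Y), 17 (M/D).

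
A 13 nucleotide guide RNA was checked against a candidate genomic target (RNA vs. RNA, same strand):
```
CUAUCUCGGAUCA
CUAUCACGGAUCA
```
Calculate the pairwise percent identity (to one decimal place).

1 position differs (6), so 12 of 13 match: 12/13 = 92.31%.

92.3%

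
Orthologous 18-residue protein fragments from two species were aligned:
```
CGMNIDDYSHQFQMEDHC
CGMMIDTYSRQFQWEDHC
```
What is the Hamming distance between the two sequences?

4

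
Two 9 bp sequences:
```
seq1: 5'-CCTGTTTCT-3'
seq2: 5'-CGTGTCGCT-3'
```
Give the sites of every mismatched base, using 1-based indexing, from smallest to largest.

2, 6, 7

Differences at site 2 (C→G), site 6 (T→C), site 7 (T→G).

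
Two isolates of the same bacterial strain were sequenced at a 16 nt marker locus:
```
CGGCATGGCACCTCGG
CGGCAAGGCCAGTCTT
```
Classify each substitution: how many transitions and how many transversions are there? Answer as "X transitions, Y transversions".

0 transitions, 6 transversions

Transitions (purine↔purine or pyrimidine↔pyrimidine): none.
Transversions (purine↔pyrimidine): 6 T→A, 10 A→C, 11 C→A, 12 C→G, 15 G→T, 16 G→T.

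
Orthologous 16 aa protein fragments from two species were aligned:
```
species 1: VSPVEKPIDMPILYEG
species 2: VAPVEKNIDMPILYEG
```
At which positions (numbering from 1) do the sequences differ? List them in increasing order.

2, 7

Scanning 1-based: 2: S/A; 7: P/N.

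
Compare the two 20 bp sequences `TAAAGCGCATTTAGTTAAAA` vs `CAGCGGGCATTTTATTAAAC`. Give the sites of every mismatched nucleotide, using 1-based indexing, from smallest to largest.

Differences at site 1 (T→C), site 3 (A→G), site 4 (A→C), site 6 (C→G), site 13 (A→T), site 14 (G→A), site 20 (A→C).

1, 3, 4, 6, 13, 14, 20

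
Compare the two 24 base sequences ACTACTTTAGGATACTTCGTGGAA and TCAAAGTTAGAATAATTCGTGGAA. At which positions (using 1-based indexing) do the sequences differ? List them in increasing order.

1, 3, 5, 6, 11, 15

Scanning 1-based: 1: A/T; 3: T/A; 5: C/A; 6: T/G; 11: G/A; 15: C/A.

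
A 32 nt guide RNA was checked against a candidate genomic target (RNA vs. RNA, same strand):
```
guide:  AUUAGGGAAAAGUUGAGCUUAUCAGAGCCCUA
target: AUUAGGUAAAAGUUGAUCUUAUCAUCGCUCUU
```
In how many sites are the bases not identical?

Mismatches (1-based): site 7: G→U; site 17: G→U; site 25: G→U; site 26: A→C; site 29: C→U; site 32: A→U.

6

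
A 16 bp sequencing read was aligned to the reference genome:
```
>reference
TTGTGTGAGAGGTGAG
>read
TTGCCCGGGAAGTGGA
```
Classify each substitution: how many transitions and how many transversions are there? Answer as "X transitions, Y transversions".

6 transitions, 1 transversion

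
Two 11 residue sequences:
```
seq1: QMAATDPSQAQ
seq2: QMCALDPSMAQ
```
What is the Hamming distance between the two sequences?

The sequences differ at residues 3, 5, 9 (1-based) — 3 in total.

3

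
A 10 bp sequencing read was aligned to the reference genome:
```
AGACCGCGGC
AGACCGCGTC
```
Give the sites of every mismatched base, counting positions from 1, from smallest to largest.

Differences at site 9 (G→T).

9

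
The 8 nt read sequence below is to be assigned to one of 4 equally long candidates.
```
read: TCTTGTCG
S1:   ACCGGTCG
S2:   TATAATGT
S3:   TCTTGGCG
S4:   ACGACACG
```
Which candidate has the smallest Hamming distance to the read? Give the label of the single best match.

S3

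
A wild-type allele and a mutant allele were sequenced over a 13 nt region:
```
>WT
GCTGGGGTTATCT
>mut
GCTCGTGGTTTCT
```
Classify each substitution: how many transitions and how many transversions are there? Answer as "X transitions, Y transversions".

0 transitions, 4 transversions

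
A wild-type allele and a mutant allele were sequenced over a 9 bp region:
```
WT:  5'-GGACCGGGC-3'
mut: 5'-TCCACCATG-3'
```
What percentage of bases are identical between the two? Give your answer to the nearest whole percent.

8 positions differ (1, 2, 3, 4, 6, 7, 8, 9), so 1 of 9 match: 1/9 = 11.11%.

11%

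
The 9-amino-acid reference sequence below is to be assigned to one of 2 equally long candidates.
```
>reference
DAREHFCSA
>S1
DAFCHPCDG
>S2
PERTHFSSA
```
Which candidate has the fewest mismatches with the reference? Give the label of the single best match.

S1 differs at 5 positions; S2 differs at 4 positions. The closest is S2.

S2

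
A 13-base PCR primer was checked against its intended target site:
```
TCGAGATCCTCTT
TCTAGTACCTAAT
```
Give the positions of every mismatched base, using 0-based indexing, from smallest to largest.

Differences at position 2 (G→T), position 5 (A→T), position 6 (T→A), position 10 (C→A), position 11 (T→A).

2, 5, 6, 10, 11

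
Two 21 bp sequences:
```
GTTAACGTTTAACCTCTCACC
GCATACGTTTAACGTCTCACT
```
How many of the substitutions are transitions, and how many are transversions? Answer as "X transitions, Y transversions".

2 transitions, 3 transversions

Mismatches (1-based):
base 2: T→C (pyrimidine→pyrimidine, transition)
base 3: T→A (pyrimidine→purine, transversion)
base 4: A→T (purine→pyrimidine, transversion)
base 14: C→G (pyrimidine→purine, transversion)
base 21: C→T (pyrimidine→pyrimidine, transition)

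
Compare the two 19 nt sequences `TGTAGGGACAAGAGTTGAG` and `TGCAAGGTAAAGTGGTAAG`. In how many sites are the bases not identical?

7

Mismatches (1-based): site 3: T→C; site 5: G→A; site 8: A→T; site 9: C→A; site 13: A→T; site 15: T→G; site 17: G→A.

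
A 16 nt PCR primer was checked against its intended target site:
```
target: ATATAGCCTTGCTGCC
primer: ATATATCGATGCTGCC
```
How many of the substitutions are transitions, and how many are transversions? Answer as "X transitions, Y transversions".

Transitions (purine↔purine or pyrimidine↔pyrimidine): none.
Transversions (purine↔pyrimidine): 6 G→T, 8 C→G, 9 T→A.

0 transitions, 3 transversions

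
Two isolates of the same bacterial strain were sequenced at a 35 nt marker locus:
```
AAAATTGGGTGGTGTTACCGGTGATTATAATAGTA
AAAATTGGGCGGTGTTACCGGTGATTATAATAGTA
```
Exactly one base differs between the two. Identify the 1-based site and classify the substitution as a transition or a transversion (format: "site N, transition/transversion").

Site 10 changes T→C. T is a pyrimidine and C is a pyrimidine, so this is a transition.

site 10, transition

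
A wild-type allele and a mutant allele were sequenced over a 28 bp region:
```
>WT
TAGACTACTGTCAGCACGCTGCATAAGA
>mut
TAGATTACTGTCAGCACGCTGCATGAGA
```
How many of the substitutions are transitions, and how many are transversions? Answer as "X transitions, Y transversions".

Mismatches (1-based):
base 5: C→T (pyrimidine→pyrimidine, transition)
base 25: A→G (purine→purine, transition)

2 transitions, 0 transversions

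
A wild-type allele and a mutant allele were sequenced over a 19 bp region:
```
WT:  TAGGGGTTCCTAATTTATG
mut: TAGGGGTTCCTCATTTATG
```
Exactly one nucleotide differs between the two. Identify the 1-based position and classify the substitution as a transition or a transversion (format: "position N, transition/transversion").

position 12, transversion

The sequences differ only at position 12: A→C (purine→pyrimidine), a transversion.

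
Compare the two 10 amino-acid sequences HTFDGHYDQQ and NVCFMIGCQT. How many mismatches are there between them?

Comparing position by position, 9 residues differ: 1 (H/N), 2 (T/V), 3 (F/C), 4 (D/F), 5 (G/M), 6 (H/I), 7 (Y/G), 8 (D/C), 10 (Q/T).

9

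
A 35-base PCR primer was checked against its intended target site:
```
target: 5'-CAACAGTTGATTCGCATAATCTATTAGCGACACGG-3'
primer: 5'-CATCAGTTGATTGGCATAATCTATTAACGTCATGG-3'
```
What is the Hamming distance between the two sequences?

5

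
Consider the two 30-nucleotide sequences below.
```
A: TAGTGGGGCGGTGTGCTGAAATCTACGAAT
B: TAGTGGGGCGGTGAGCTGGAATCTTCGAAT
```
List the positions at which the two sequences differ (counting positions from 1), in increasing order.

14, 19, 25

Differences at position 14 (T→A), position 19 (A→G), position 25 (A→T).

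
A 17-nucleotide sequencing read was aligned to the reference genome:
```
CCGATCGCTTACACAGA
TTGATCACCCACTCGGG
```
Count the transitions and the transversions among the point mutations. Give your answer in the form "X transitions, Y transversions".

Transitions (purine↔purine or pyrimidine↔pyrimidine): 1 C→T, 2 C→T, 7 G→A, 9 T→C, 10 T→C, 15 A→G, 17 A→G.
Transversions (purine↔pyrimidine): 13 A→T.

7 transitions, 1 transversion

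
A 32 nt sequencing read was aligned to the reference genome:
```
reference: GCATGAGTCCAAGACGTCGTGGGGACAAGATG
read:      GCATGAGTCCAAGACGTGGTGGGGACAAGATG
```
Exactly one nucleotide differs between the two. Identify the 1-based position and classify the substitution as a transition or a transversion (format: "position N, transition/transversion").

Position 18 changes C→G. C is a pyrimidine and G is a purine, so this is a transversion.

position 18, transversion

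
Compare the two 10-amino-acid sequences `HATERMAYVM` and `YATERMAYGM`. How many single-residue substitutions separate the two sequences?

The sequences differ at residues 1, 9 (1-based) — 2 in total.

2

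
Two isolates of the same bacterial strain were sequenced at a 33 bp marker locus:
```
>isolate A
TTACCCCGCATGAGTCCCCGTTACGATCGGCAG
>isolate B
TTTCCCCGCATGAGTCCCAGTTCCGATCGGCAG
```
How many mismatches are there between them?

3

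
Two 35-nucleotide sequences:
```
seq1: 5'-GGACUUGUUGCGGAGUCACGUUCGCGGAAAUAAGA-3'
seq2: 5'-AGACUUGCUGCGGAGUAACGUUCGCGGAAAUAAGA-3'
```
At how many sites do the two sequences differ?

3

Mismatches (1-based): site 1: G→A; site 8: U→C; site 17: C→A.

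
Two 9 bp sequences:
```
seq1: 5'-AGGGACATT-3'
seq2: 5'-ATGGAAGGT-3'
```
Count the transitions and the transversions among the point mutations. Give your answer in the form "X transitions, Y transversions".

Mismatches (1-based):
position 2: G→T (purine→pyrimidine, transversion)
position 6: C→A (pyrimidine→purine, transversion)
position 7: A→G (purine→purine, transition)
position 8: T→G (pyrimidine→purine, transversion)

1 transition, 3 transversions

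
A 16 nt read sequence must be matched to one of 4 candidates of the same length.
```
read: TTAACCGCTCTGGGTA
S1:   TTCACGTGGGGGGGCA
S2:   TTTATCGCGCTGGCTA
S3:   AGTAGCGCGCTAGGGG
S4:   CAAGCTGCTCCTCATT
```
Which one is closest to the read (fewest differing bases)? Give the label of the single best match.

Hamming distances to read — S1: 8; S2: 4; S3: 8; S4: 9.
Smallest is S2 with 4 mismatches.

S2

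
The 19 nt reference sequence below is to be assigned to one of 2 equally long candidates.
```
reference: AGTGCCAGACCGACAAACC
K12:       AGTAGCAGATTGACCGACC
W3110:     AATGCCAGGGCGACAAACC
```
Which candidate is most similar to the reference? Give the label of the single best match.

W3110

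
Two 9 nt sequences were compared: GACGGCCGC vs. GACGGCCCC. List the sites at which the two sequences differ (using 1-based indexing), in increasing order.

8

Differences at site 8 (G→C).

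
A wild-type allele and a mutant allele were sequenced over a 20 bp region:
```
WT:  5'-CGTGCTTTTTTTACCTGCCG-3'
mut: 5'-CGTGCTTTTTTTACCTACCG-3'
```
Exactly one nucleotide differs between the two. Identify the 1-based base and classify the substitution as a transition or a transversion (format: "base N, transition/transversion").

base 17, transition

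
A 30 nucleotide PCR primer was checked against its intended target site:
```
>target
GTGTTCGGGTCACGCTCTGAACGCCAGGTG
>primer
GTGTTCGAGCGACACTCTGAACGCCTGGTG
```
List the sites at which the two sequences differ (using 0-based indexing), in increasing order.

7, 9, 10, 13, 25

Differences at site 7 (G→A), site 9 (T→C), site 10 (C→G), site 13 (G→A), site 25 (A→T).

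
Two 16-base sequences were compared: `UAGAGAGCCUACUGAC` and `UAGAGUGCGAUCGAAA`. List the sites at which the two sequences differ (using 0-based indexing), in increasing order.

5, 8, 9, 10, 12, 13, 15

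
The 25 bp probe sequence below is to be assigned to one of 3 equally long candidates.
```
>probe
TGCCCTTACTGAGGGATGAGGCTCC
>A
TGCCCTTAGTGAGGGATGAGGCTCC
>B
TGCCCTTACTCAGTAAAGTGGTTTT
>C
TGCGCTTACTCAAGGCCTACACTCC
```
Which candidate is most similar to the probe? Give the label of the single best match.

A differs at 1 site; B differs at 8 sites; C differs at 8 sites. The closest is A.

A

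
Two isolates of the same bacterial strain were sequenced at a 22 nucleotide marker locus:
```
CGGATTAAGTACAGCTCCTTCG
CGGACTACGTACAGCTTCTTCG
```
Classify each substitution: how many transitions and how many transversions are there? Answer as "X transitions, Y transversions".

Mismatches (1-based):
site 5: T→C (pyrimidine→pyrimidine, transition)
site 8: A→C (purine→pyrimidine, transversion)
site 17: C→T (pyrimidine→pyrimidine, transition)

2 transitions, 1 transversion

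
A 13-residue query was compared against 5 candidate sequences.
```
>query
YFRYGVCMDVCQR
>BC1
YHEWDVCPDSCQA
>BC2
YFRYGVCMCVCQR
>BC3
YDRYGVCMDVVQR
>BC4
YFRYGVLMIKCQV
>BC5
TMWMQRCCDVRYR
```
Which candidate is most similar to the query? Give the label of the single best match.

BC2

Hamming distances to query — BC1: 7; BC2: 1; BC3: 2; BC4: 4; BC5: 9.
Smallest is BC2 with 1 mismatch.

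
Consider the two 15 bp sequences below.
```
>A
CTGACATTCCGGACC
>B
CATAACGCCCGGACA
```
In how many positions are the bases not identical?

Comparing position by position, 7 positions differ: 2 (T/A), 3 (G/T), 5 (C/A), 6 (A/C), 7 (T/G), 8 (T/C), 15 (C/A).

7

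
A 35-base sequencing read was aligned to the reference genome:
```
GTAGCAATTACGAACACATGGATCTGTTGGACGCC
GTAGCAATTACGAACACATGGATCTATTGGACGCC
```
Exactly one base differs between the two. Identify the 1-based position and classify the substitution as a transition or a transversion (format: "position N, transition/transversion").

position 26, transition

The sequences differ only at position 26: G→A (purine→purine), a transition.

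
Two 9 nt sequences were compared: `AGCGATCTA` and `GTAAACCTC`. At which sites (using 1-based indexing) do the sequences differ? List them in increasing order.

1, 2, 3, 4, 6, 9

Differences at site 1 (A→G), site 2 (G→T), site 3 (C→A), site 4 (G→A), site 6 (T→C), site 9 (A→C).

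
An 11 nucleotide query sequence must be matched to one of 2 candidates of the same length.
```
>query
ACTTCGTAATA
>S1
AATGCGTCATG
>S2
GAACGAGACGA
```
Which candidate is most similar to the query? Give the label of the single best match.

S1 differs at 4 bases; S2 differs at 9 bases. The closest is S1.

S1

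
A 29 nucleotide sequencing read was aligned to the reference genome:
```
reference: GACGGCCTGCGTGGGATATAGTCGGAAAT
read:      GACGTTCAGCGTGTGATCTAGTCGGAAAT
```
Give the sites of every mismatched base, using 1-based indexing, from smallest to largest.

5, 6, 8, 14, 18

Differences at site 5 (G→T), site 6 (C→T), site 8 (T→A), site 14 (G→T), site 18 (A→C).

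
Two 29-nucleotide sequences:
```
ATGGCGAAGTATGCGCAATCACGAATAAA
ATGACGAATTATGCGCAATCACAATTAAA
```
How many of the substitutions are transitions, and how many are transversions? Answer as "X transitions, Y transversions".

Mismatches (1-based):
position 4: G→A (purine→purine, transition)
position 9: G→T (purine→pyrimidine, transversion)
position 23: G→A (purine→purine, transition)
position 25: A→T (purine→pyrimidine, transversion)

2 transitions, 2 transversions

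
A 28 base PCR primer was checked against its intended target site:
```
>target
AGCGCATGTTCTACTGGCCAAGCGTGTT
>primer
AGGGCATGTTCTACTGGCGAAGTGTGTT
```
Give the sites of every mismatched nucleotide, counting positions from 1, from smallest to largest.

3, 19, 23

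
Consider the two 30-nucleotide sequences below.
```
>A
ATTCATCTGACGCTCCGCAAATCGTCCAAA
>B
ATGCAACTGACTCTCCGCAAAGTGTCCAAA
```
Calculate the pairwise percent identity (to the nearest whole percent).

83%

5 positions differ (3, 6, 12, 22, 23), so 25 of 30 match: 25/30 = 83.33%.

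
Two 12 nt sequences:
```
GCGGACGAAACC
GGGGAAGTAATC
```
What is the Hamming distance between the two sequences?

4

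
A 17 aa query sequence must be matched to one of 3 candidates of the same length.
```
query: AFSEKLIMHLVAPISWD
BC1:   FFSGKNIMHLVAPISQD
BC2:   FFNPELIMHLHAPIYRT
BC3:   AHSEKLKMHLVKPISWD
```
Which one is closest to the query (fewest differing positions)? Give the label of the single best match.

BC1 differs at 4 positions; BC2 differs at 8 positions; BC3 differs at 3 positions. The closest is BC3.

BC3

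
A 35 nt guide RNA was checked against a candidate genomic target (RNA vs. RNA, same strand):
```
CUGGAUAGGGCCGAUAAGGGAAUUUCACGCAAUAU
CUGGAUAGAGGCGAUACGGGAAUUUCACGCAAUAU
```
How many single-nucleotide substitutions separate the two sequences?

Comparing position by position, 3 sites differ: 9 (G/A), 11 (C/G), 17 (A/C).

3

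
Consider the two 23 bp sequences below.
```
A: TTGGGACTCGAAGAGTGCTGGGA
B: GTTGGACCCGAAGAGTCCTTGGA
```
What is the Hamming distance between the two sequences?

5

The sequences differ at positions 1, 3, 8, 17, 20 (1-based) — 5 in total.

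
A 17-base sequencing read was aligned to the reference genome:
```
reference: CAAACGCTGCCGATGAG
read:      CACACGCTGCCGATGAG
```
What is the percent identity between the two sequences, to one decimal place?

Mismatch at position 3 (1-based): 1 of 17.
Identical positions: 16/17 = 94.12% → 94.1%.

94.1%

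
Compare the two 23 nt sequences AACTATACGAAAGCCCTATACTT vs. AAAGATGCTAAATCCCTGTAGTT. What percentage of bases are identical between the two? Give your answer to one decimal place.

69.6%

7 positions differ (3, 4, 7, 9, 13, 18, 21), so 16 of 23 match: 16/23 = 69.57%.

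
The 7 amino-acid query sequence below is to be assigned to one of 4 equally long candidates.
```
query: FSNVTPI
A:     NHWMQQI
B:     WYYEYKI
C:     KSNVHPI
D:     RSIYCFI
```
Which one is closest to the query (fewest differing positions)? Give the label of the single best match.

Hamming distances to query — A: 6; B: 6; C: 2; D: 5.
Smallest is C with 2 mismatches.

C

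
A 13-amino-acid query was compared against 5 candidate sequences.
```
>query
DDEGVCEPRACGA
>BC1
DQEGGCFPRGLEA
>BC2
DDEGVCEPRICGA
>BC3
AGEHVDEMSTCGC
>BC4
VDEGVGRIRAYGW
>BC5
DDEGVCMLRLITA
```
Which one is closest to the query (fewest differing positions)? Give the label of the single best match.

BC1 differs at 6 positions; BC2 differs at 1 position; BC3 differs at 8 positions; BC4 differs at 6 positions; BC5 differs at 5 positions. The closest is BC2.

BC2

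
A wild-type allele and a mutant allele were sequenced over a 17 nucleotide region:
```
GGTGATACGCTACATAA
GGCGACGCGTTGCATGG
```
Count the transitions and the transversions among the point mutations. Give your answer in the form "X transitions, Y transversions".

7 transitions, 0 transversions

Mismatches (1-based):
base 3: T→C (pyrimidine→pyrimidine, transition)
base 6: T→C (pyrimidine→pyrimidine, transition)
base 7: A→G (purine→purine, transition)
base 10: C→T (pyrimidine→pyrimidine, transition)
base 12: A→G (purine→purine, transition)
base 16: A→G (purine→purine, transition)
base 17: A→G (purine→purine, transition)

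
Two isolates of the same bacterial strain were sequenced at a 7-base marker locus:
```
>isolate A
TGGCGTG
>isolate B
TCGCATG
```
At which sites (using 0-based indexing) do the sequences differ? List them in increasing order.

Differences at site 1 (G→C), site 4 (G→A).

1, 4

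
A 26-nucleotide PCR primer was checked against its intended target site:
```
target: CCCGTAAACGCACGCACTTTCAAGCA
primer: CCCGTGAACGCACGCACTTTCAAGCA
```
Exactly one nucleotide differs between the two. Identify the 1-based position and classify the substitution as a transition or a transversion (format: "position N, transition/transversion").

position 6, transition

The sequences differ only at position 6: A→G (purine→purine), a transition.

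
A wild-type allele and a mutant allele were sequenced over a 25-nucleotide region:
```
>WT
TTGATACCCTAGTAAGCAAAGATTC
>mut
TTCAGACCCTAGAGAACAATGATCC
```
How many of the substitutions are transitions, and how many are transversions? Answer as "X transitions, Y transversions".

3 transitions, 4 transversions

Transitions (purine↔purine or pyrimidine↔pyrimidine): 14 A→G, 16 G→A, 24 T→C.
Transversions (purine↔pyrimidine): 3 G→C, 5 T→G, 13 T→A, 20 A→T.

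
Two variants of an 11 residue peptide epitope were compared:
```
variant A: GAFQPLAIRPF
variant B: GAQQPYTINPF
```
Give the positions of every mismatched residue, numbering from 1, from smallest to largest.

3, 6, 7, 9

Differences at position 3 (F→Q), position 6 (L→Y), position 7 (A→T), position 9 (R→N).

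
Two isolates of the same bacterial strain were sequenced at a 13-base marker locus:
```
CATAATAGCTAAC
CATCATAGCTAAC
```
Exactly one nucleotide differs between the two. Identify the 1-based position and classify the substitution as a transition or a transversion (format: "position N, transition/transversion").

The sequences differ only at position 4: A→C (purine→pyrimidine), a transversion.

position 4, transversion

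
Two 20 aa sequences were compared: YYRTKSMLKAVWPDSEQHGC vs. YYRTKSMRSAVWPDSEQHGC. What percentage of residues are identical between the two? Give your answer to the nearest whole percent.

2 positions differ (8, 9), so 18 of 20 match: 18/20 = 90%.

90%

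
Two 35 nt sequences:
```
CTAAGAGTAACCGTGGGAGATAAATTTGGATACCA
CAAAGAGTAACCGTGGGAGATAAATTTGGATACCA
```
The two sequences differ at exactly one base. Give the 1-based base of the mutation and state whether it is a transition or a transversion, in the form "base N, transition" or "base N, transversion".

base 2, transversion

The sequences differ only at base 2: T→A (pyrimidine→purine), a transversion.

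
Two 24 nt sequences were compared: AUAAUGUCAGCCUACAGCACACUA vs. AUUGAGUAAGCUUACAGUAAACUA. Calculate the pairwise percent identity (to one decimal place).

7 positions differ (3, 4, 5, 8, 12, 18, 20), so 17 of 24 match: 17/24 = 70.83%.

70.8%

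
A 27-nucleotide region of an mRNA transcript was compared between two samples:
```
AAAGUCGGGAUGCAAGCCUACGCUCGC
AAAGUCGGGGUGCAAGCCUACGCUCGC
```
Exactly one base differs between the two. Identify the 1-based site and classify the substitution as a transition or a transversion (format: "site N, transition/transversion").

Site 10 changes A→G. A is a purine and G is a purine, so this is a transition.

site 10, transition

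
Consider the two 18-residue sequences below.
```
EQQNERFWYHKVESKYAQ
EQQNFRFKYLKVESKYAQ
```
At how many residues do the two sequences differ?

3

The sequences differ at residues 5, 8, 10 (1-based) — 3 in total.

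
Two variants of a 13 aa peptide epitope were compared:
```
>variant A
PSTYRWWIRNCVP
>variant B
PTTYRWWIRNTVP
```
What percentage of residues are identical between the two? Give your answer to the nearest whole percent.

85%

2 positions differ (2, 11), so 11 of 13 match: 11/13 = 84.62%.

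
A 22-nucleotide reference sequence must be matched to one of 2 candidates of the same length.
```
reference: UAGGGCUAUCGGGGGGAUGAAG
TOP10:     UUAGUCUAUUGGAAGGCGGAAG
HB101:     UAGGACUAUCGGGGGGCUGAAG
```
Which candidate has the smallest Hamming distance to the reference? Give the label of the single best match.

HB101

TOP10 differs at 8 positions; HB101 differs at 2 positions. The closest is HB101.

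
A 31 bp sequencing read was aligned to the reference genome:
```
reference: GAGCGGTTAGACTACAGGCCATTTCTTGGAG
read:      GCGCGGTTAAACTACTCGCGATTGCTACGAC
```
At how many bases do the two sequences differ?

9

Comparing position by position, 9 bases differ: 2 (A/C), 10 (G/A), 16 (A/T), 17 (G/C), 20 (C/G), 24 (T/G), 27 (T/A), 28 (G/C), 31 (G/C).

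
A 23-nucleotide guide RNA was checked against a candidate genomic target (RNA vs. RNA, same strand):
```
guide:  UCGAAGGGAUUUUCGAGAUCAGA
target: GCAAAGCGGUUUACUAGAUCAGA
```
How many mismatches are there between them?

Comparing position by position, 6 bases differ: 1 (U/G), 3 (G/A), 7 (G/C), 9 (A/G), 13 (U/A), 15 (G/U).

6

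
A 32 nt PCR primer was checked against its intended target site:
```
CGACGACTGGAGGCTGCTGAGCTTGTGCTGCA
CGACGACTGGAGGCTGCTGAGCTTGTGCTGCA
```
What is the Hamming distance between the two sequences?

No positions differ; the sequences are identical.

0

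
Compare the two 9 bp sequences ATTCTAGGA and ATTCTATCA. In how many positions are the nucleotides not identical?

2

Mismatches (1-based): position 7: G→T; position 8: G→C.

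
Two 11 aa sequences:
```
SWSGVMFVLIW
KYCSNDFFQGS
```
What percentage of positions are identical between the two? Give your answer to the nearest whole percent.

9%

Mismatches at positions 1, 2, 3, 4, 5, 6, 8, 9, 10, 11 (1-based): 10 of 11.
Identical positions: 1/11 = 9.091% → 9%.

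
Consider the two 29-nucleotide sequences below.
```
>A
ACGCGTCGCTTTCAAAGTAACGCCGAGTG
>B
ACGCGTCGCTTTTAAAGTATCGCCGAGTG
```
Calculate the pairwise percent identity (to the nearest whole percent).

93%

Mismatches at positions 13, 20 (1-based): 2 of 29.
Identical positions: 27/29 = 93.1% → 93%.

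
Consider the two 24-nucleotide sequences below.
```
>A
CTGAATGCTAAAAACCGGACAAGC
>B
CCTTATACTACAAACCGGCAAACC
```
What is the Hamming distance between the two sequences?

8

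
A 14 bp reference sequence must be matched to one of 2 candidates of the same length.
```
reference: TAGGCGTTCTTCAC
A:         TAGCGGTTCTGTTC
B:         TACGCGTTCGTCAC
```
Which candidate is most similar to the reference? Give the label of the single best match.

Hamming distances to reference — A: 5; B: 2.
Smallest is B with 2 mismatches.

B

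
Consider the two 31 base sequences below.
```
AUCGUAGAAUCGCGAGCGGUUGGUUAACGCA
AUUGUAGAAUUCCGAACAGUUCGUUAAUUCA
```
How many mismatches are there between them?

8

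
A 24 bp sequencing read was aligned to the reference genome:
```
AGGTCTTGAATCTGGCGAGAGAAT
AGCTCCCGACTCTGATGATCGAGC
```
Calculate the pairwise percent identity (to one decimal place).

Mismatches at positions 3, 6, 7, 10, 15, 16, 19, 20, 23, 24 (1-based): 10 of 24.
Identical positions: 14/24 = 58.33% → 58.3%.

58.3%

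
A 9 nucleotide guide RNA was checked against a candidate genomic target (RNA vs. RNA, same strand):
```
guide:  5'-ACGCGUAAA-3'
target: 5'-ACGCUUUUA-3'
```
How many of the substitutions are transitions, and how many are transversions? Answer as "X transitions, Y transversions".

0 transitions, 3 transversions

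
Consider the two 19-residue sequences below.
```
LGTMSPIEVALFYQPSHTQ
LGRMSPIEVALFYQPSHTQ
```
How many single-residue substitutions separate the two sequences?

The sequences differ at residues 3 (1-based) — 1 in total.

1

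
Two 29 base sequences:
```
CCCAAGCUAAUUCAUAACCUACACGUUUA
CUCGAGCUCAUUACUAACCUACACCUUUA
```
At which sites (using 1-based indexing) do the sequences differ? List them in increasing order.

2, 4, 9, 13, 14, 25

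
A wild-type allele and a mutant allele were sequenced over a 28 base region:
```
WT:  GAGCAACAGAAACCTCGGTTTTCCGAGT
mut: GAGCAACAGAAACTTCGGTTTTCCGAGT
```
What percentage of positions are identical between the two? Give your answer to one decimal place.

1 position differs (14), so 27 of 28 match: 27/28 = 96.43%.

96.4%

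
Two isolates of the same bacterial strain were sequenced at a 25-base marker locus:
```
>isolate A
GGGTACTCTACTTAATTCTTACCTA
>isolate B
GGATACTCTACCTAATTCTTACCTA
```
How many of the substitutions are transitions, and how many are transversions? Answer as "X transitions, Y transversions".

Transitions (purine↔purine or pyrimidine↔pyrimidine): 3 G→A, 12 T→C.
Transversions (purine↔pyrimidine): none.

2 transitions, 0 transversions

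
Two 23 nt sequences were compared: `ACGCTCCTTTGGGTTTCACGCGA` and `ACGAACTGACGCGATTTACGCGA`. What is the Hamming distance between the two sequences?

9

Comparing position by position, 9 positions differ: 4 (C/A), 5 (T/A), 7 (C/T), 8 (T/G), 9 (T/A), 10 (T/C), 12 (G/C), 14 (T/A), 17 (C/T).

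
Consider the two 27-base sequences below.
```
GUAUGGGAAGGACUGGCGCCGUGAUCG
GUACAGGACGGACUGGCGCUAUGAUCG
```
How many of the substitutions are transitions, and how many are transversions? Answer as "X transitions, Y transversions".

Transitions (purine↔purine or pyrimidine↔pyrimidine): 4 U→C, 5 G→A, 20 C→U, 21 G→A.
Transversions (purine↔pyrimidine): 9 A→C.

4 transitions, 1 transversion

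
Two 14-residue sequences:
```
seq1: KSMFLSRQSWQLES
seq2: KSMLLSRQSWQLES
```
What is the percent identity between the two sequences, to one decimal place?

1 position differs (4), so 13 of 14 match: 13/14 = 92.86%.

92.9%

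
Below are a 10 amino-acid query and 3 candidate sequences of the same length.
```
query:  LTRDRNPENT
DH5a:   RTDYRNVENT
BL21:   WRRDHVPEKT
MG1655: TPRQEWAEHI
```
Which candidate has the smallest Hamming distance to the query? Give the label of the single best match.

Hamming distances to query — DH5a: 4; BL21: 5; MG1655: 8.
Smallest is DH5a with 4 mismatches.

DH5a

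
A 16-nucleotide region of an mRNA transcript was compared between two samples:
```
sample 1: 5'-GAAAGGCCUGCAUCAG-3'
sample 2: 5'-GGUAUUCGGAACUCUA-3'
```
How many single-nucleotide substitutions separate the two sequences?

11

The sequences differ at sites 2, 3, 5, 6, 8, 9, 10, 11, 12, 15, 16 (1-based) — 11 in total.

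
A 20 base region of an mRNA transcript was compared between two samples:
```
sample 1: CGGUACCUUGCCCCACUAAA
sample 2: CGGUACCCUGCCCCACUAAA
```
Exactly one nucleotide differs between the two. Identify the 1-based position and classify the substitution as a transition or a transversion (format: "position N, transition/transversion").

The sequences differ only at position 8: U→C (pyrimidine→pyrimidine), a transition.

position 8, transition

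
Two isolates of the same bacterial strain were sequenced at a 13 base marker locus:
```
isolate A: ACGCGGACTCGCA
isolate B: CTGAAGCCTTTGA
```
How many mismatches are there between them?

The sequences differ at bases 1, 2, 4, 5, 7, 10, 11, 12 (1-based) — 8 in total.

8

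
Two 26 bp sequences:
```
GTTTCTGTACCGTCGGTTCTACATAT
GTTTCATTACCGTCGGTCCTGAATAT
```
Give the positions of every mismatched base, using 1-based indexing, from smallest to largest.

6, 7, 18, 21, 22

Scanning 1-based: 6: T/A; 7: G/T; 18: T/C; 21: A/G; 22: C/A.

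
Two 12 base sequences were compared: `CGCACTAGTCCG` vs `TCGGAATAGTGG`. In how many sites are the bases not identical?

The sequences differ at sites 1, 2, 3, 4, 5, 6, 7, 8, 9, 10, 11 (1-based) — 11 in total.

11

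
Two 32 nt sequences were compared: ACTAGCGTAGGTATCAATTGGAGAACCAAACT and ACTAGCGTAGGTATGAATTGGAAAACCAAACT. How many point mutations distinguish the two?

Mismatches (1-based): base 15: C→G; base 23: G→A.

2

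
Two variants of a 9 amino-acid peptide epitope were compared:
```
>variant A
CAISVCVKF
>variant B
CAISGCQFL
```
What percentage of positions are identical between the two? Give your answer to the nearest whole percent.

56%

4 positions differ (5, 7, 8, 9), so 5 of 9 match: 5/9 = 55.56%.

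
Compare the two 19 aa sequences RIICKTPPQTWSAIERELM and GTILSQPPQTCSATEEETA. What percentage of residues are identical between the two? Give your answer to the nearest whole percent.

47%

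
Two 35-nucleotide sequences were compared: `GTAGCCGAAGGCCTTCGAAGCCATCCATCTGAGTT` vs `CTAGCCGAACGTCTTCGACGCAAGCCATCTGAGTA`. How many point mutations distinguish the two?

7

Comparing position by position, 7 positions differ: 1 (G/C), 10 (G/C), 12 (C/T), 19 (A/C), 22 (C/A), 24 (T/G), 35 (T/A).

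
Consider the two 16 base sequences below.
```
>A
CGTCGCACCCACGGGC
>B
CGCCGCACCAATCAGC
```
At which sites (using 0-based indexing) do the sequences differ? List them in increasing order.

Scanning 0-based: 2: T/C; 9: C/A; 11: C/T; 12: G/C; 13: G/A.

2, 9, 11, 12, 13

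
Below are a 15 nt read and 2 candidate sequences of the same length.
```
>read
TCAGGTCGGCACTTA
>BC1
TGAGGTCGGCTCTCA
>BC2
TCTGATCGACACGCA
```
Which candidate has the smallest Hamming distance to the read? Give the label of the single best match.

Hamming distances to read — BC1: 3; BC2: 5.
Smallest is BC1 with 3 mismatches.

BC1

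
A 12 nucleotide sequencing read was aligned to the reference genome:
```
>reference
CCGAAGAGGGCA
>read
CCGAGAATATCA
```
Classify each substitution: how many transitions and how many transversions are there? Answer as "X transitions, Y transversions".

Mismatches (1-based):
base 5: A→G (purine→purine, transition)
base 6: G→A (purine→purine, transition)
base 8: G→T (purine→pyrimidine, transversion)
base 9: G→A (purine→purine, transition)
base 10: G→T (purine→pyrimidine, transversion)

3 transitions, 2 transversions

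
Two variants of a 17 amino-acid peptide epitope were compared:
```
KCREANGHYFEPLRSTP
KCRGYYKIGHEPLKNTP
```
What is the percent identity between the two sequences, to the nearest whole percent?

47%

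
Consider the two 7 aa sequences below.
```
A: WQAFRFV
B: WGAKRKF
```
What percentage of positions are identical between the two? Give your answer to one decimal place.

4 positions differ (2, 4, 6, 7), so 3 of 7 match: 3/7 = 42.86%.

42.9%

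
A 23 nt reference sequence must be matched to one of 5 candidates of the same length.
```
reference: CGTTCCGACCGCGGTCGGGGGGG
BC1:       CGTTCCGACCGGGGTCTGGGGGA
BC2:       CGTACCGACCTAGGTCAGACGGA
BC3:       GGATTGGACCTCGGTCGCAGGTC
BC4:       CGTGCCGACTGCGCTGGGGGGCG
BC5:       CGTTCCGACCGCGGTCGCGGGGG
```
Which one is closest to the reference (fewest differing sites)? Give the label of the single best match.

BC1 differs at 3 sites; BC2 differs at 7 sites; BC3 differs at 9 sites; BC4 differs at 5 sites; BC5 differs at 1 site. The closest is BC5.

BC5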